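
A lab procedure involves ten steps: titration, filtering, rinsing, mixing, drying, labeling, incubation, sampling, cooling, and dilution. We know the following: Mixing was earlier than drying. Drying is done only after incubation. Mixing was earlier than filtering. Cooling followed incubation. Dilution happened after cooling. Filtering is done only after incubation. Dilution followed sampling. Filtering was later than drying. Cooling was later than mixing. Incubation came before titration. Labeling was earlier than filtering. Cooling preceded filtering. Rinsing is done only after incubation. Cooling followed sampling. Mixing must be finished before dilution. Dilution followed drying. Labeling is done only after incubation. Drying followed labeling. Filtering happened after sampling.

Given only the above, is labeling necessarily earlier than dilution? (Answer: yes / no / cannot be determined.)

Chain the constraints: labeling → drying → dilution. Each link is directly stated, so labeling comes before dilution.

yes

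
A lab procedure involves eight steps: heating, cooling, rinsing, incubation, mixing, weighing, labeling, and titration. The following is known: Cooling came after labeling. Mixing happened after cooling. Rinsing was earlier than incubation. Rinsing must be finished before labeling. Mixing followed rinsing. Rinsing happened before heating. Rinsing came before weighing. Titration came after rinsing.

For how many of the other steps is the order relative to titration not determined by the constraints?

6

Forced before titration: rinsing.
That leaves cooling, heating, incubation, labeling, mixing, and weighing with no forced order relative to titration — 6.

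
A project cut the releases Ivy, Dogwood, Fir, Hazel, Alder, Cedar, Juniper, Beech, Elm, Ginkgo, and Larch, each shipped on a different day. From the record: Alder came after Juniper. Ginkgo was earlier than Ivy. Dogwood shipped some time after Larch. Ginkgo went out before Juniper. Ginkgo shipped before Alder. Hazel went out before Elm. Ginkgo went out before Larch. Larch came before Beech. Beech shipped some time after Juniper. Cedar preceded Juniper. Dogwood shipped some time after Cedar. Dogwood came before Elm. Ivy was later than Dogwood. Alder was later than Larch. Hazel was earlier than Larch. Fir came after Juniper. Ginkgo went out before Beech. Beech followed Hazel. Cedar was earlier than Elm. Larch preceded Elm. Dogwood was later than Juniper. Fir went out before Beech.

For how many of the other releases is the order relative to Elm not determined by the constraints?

4

Forced before Elm: Cedar, Dogwood, Ginkgo, Hazel, Juniper, and Larch.
That leaves Alder, Beech, Fir, and Ivy with no forced order relative to Elm — 4.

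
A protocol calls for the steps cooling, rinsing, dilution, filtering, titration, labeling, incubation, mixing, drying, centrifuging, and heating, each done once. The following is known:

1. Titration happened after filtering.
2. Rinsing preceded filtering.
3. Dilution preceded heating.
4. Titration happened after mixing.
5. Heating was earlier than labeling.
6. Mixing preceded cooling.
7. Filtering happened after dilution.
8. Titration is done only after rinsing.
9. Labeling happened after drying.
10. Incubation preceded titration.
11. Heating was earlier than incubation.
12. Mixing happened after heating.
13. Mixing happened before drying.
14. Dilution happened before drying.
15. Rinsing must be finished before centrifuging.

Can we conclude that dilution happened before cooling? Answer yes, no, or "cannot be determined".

Chain the constraints: dilution → heating → mixing → cooling. Each link is directly stated, so dilution comes before cooling.

yes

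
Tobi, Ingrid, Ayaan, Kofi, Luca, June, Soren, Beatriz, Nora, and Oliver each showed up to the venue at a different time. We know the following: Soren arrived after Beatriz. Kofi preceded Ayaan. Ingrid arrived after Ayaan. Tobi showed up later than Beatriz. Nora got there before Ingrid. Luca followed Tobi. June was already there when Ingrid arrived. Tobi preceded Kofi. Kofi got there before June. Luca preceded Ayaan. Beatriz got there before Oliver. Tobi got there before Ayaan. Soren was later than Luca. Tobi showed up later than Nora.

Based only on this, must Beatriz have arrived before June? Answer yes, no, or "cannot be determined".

yes

Chain the constraints: Beatriz → Tobi → Kofi → June. Each link is directly stated, so Beatriz comes before June.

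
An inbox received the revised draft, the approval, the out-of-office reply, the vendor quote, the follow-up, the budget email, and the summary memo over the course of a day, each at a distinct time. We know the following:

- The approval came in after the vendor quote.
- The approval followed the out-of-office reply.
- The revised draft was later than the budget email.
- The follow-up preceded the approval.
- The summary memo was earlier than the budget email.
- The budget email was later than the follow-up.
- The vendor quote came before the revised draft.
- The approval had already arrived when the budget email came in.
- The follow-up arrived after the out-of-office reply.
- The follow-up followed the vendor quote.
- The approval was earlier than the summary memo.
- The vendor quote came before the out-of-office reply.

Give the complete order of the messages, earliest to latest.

the vendor quote, the out-of-office reply, the follow-up, the approval, the summary memo, the budget email, the revised draft

The constraints fix every adjacent pair, so only one ordering works:
the vendor quote → the out-of-office reply → the follow-up → the approval → the summary memo → the budget email → the revised draft.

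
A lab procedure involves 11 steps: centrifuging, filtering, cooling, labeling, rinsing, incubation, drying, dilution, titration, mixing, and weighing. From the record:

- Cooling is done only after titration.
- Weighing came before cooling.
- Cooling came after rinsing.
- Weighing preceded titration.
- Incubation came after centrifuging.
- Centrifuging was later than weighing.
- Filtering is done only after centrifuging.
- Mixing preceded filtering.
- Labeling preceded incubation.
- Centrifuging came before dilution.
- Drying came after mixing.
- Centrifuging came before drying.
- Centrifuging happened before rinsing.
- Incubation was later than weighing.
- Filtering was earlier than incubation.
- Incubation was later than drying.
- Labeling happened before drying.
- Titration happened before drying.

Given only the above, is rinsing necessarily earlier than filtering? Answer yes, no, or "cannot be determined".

cannot be determined

No chain of stated constraints runs from rinsing to filtering, and none runs from filtering to rinsing either.
So the relative order of rinsing and filtering is not fixed by the given facts.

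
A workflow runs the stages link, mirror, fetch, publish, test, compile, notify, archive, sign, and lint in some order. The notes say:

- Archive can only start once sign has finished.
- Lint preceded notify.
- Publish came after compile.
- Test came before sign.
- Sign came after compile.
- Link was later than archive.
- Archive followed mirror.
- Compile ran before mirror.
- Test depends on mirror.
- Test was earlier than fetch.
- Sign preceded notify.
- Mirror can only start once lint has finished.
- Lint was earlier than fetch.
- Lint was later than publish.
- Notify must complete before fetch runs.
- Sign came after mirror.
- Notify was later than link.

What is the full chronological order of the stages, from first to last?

compile, publish, lint, mirror, test, sign, archive, link, notify, fetch

The constraints fix every adjacent pair, so only one ordering works:
compile → publish → lint → mirror → test → sign → archive → link → notify → fetch.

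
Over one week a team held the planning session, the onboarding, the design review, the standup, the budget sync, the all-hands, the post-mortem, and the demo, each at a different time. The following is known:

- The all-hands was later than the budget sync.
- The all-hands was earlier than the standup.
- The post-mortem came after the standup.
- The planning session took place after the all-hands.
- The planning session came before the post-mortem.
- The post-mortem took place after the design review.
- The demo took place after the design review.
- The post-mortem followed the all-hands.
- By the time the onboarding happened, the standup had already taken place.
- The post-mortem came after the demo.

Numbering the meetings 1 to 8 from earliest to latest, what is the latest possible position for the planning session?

7

The planning session must come before the post-mortem — 1 meeting forced after it.
Everything else can be placed before the planning session in some valid order, so the planning session can sit as late as position 8 − 1 = 7.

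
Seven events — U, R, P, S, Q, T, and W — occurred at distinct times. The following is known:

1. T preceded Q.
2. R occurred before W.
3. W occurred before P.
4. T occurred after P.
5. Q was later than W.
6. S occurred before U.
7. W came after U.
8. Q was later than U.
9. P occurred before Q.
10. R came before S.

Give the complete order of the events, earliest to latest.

The constraints fix every adjacent pair, so only one ordering works:
R → S → U → W → P → T → Q.

R, S, U, W, P, T, Q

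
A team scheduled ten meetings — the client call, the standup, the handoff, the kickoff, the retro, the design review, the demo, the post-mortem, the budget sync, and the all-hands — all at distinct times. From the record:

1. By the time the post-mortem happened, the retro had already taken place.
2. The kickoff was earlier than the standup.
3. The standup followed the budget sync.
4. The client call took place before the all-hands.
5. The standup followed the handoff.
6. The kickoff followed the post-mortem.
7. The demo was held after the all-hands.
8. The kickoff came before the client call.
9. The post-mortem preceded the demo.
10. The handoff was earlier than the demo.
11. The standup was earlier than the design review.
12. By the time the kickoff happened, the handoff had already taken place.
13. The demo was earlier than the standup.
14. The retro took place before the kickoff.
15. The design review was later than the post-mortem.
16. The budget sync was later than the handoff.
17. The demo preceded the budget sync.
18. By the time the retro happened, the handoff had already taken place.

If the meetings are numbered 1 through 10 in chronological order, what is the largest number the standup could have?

9

The standup must come before the design review — 1 meeting forced after it.
Everything else can be placed before the standup in some valid order, so the standup can sit as late as position 10 − 1 = 9.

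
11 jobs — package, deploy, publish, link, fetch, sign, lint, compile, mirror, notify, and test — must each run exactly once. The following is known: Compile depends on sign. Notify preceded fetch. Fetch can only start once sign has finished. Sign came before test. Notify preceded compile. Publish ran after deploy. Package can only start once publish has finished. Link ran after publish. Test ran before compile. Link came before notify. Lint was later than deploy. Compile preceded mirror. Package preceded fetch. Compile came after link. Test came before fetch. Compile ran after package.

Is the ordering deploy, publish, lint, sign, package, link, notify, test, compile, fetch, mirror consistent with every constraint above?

Check each stated constraint against the proposed order — e.g. package is ahead of fetch; sign is ahead of fetch. Every pair is in the required order; nothing is violated.

yes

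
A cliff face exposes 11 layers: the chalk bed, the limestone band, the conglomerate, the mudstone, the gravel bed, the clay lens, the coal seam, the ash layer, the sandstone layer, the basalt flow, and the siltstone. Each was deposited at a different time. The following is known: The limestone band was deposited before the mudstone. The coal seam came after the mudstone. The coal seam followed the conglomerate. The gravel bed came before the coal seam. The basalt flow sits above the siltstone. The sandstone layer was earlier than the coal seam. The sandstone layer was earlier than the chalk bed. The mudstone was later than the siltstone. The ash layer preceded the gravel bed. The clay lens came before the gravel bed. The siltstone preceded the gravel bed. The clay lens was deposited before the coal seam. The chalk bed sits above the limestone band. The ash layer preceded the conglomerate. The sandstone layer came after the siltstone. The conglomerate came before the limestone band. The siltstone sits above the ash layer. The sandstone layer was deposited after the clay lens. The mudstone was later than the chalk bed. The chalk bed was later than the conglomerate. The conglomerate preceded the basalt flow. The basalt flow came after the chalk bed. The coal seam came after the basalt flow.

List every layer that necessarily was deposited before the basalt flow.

the ash layer, the chalk bed, the clay lens, the conglomerate, the limestone band, the sandstone layer, the siltstone

Directly stated before the basalt flow: the chalk bed, the conglomerate, and the siltstone.
The ash layer reaches the basalt flow via the ash layer → the siltstone → the basalt flow.
The clay lens reaches the basalt flow via the clay lens → the sandstone layer → the chalk bed → the basalt flow.
The limestone band reaches the basalt flow via the limestone band → the chalk bed → the basalt flow.
Likewise the sandstone layer reaches the basalt flow by chaining the stated constraints.
No chain forces the gravel bed (or any of the others) ahead of the basalt flow.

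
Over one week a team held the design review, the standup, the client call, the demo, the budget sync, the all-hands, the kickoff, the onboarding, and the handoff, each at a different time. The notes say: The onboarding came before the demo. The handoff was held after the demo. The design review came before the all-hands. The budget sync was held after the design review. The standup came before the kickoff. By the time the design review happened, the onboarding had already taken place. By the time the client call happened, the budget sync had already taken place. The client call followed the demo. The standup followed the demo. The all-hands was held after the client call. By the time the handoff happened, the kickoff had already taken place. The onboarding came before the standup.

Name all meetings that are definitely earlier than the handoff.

the demo, the kickoff, the onboarding, the standup

Directly stated before the handoff: the demo and the kickoff.
The onboarding reaches the handoff via the onboarding → the demo → the handoff.
The standup reaches the handoff via the standup → the kickoff → the handoff.
No chain forces the all-hands (or any of the others) ahead of the handoff.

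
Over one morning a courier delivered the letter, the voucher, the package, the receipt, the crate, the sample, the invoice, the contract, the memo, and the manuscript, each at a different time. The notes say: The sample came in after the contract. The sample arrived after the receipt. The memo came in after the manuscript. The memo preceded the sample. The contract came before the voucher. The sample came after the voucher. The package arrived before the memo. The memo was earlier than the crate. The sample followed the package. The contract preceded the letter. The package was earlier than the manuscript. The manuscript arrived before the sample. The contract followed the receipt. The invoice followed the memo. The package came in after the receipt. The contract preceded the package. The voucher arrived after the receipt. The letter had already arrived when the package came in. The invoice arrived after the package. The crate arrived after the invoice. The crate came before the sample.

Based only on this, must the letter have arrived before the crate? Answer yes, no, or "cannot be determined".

yes

Chain the constraints: the letter → the package → the invoice → the crate. Each link is directly stated, so the letter comes before the crate.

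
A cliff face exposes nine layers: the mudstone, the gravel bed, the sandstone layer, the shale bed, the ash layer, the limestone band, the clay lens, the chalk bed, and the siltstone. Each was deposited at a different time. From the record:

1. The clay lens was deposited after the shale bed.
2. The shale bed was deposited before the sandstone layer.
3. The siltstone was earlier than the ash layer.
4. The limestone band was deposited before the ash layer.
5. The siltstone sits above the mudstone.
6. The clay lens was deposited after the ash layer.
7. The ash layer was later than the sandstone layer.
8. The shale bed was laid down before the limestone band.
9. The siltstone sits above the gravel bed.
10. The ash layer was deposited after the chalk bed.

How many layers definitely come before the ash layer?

7

Directly stated before the ash layer: the chalk bed, the limestone band, the sandstone layer, and the siltstone.
The gravel bed reaches the ash layer via the gravel bed → the siltstone → the ash layer.
The mudstone reaches the ash layer via the mudstone → the siltstone → the ash layer.
The shale bed reaches the ash layer via the shale bed → the sandstone layer → the ash layer.
That's the chalk bed, the gravel bed, the limestone band, the mudstone, the sandstone layer, the shale bed, and the siltstone — 7 in all.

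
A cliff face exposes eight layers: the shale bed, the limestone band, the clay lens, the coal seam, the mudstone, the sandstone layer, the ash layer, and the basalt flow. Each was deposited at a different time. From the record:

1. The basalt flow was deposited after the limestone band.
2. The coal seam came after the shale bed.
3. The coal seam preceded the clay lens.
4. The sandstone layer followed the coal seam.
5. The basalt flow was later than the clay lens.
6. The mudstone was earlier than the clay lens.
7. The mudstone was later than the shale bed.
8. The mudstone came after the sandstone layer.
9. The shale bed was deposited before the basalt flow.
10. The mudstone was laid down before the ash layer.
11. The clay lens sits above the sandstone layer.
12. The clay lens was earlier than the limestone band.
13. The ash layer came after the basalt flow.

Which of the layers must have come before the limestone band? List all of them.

the clay lens, the coal seam, the mudstone, the sandstone layer, the shale bed

Directly stated before the limestone band: the clay lens.
The coal seam reaches the limestone band via the coal seam → the clay lens → the limestone band.
The mudstone reaches the limestone band via the mudstone → the clay lens → the limestone band.
The sandstone layer reaches the limestone band via the sandstone layer → the clay lens → the limestone band.
Likewise the shale bed reaches the limestone band by chaining the stated constraints.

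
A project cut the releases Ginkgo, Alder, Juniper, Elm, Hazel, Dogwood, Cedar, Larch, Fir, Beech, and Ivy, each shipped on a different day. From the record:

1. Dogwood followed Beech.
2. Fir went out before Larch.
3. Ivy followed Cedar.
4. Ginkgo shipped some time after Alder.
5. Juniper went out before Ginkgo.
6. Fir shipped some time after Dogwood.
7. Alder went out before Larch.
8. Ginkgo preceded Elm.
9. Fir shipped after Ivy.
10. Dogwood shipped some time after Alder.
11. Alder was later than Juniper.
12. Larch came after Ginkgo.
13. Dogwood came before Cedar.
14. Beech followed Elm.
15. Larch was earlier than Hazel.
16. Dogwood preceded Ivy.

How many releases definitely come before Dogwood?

Directly stated before Dogwood: Alder and Beech.
Elm reaches Dogwood via Elm → Beech → Dogwood.
Ginkgo reaches Dogwood via Ginkgo → Elm → Beech → Dogwood.
Juniper reaches Dogwood via Juniper → Alder → Dogwood.
That's Alder, Beech, Elm, Ginkgo, and Juniper — 5 in all.

5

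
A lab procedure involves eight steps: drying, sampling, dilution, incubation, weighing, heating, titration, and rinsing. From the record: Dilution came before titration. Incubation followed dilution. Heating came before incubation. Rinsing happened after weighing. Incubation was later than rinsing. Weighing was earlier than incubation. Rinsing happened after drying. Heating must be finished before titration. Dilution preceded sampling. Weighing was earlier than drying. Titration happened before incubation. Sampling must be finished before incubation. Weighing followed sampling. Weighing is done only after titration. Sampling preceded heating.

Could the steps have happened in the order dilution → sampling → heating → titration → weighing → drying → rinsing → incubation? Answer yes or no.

yes

Check each stated constraint against the proposed order — e.g. sampling is ahead of incubation; dilution is ahead of incubation. Every pair is in the required order; nothing is violated.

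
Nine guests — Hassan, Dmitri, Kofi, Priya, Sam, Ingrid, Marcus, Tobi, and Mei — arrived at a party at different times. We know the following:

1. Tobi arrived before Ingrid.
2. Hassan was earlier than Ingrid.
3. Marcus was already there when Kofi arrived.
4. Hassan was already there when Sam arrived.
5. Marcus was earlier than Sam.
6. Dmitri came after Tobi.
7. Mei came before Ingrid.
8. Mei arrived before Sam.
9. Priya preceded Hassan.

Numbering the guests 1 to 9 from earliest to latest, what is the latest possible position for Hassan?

Hassan must come before Ingrid and Sam — 2 guests forced after them.
Everything else can be placed before Hassan in some valid order, so Hassan can sit as late as position 9 − 2 = 7.

7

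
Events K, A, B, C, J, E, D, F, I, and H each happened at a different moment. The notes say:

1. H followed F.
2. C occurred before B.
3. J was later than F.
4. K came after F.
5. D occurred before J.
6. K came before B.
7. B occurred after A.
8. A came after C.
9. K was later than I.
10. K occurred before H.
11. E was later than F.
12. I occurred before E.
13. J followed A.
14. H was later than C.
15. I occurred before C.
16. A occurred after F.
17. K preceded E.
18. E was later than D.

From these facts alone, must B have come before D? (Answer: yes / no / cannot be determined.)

No chain of stated constraints runs from B to D, and none runs from D to B either.
So the relative order of B and D is not fixed by the given facts.

cannot be determined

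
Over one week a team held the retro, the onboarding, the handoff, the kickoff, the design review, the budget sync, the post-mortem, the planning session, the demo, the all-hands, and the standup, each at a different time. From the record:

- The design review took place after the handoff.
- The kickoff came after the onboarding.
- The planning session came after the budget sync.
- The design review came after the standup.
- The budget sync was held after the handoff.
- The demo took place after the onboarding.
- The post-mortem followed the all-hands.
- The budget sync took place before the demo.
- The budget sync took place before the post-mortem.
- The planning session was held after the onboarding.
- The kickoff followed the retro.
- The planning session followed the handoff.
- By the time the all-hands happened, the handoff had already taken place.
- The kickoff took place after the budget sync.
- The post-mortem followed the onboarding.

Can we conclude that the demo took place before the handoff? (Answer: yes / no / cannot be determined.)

Tracing the constraints gives the handoff → the budget sync → the demo, so the handoff must come before the demo.
That means the demo cannot be before the handoff.

no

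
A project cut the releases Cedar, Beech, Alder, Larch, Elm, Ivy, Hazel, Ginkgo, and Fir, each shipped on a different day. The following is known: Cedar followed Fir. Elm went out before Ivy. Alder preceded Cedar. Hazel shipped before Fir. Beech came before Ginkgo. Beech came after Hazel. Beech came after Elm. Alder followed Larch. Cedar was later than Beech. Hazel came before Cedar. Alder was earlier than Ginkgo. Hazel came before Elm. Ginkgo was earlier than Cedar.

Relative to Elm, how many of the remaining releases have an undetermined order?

Forced before Elm: Hazel; forced after Elm: Beech, Cedar, Ginkgo, and Ivy.
That leaves Alder, Fir, and Larch with no forced order relative to Elm — 3.

3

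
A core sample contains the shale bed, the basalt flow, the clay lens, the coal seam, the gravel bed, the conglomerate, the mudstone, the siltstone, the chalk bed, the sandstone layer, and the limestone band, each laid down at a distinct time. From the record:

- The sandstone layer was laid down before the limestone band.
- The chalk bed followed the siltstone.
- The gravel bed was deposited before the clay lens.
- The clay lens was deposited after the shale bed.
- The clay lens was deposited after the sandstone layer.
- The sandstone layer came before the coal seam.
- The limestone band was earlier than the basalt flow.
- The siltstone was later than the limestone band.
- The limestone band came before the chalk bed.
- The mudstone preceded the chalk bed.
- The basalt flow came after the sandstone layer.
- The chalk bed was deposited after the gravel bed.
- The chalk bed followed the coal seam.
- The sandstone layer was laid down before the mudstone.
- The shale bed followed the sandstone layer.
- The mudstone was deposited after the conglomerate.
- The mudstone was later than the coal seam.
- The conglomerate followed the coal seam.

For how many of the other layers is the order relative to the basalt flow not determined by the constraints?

Forced before the basalt flow: the limestone band and the sandstone layer.
That leaves the chalk bed, the clay lens, the coal seam, the conglomerate, the gravel bed, the mudstone, the shale bed, and the siltstone with no forced order relative to the basalt flow — 8.

8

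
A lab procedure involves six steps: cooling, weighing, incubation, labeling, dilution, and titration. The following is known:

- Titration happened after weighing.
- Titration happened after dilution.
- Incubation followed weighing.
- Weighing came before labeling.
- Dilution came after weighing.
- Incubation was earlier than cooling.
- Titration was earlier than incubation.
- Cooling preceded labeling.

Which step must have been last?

labeling

Every other step has a chain of constraints placing it before labeling, so labeling is last.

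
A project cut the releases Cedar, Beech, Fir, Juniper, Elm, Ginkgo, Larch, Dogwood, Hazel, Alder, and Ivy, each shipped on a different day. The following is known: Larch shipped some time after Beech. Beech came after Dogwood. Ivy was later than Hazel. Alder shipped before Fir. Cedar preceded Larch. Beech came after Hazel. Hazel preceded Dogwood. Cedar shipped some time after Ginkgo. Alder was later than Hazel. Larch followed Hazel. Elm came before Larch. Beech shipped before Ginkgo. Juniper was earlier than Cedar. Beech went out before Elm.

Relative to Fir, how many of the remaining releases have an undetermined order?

Forced before Fir: Alder and Hazel.
That leaves Beech, Cedar, Dogwood, Elm, Ginkgo, Ivy, Juniper, and Larch with no forced order relative to Fir — 8.

8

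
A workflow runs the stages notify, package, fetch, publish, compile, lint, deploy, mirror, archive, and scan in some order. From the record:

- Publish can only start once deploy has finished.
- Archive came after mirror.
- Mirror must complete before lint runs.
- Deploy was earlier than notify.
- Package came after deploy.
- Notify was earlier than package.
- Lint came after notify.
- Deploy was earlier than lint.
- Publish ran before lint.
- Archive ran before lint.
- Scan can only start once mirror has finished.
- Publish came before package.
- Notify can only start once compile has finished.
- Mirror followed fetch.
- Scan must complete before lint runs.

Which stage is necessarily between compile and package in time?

Tracing the constraints gives compile → notify → package, so notify sits after compile and before package.
No other stage is forced both after compile and before package.

notify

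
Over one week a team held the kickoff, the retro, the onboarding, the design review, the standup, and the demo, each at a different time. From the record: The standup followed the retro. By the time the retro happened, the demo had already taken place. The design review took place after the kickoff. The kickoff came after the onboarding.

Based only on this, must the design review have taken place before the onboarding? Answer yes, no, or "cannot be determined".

Tracing the constraints gives the onboarding → the kickoff → the design review, so the onboarding must come before the design review.
That means the design review cannot be before the onboarding.

no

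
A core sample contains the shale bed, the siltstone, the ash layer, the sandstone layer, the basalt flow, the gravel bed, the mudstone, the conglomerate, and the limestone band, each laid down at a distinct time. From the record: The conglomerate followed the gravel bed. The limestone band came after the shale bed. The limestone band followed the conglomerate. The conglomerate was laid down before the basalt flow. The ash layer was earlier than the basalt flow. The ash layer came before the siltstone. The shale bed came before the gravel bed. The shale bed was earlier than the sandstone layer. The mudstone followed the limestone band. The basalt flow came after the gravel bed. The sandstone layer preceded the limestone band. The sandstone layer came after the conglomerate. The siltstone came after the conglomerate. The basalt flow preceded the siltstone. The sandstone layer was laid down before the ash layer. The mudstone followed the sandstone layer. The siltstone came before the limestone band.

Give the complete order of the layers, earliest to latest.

The constraints fix every adjacent pair, so only one ordering works:
the shale bed → the gravel bed → the conglomerate → the sandstone layer → the ash layer → the basalt flow → the siltstone → the limestone band → the mudstone.

the shale bed, the gravel bed, the conglomerate, the sandstone layer, the ash layer, the basalt flow, the siltstone, the limestone band, the mudstone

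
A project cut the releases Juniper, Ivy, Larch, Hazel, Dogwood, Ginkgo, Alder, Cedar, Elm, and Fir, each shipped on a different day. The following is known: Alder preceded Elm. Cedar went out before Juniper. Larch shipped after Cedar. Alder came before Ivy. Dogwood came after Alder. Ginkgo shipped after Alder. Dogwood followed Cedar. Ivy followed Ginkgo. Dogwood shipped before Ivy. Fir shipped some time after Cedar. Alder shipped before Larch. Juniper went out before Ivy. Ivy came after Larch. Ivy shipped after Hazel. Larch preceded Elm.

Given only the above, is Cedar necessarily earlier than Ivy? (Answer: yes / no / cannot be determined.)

Chain the constraints: Cedar → Larch → Ivy. Each link is directly stated, so Cedar comes before Ivy.

yes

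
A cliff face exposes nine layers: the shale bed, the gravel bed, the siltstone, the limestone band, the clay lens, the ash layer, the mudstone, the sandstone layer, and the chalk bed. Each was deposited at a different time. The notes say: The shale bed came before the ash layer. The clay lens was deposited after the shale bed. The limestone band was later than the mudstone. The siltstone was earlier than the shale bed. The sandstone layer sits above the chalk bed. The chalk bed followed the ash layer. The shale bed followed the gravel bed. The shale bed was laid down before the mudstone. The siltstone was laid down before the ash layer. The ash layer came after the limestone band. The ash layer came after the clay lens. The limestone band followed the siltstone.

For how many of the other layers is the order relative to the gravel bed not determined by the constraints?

1

Forced after the gravel bed: the ash layer, the chalk bed, the clay lens, the limestone band, the mudstone, the sandstone layer, and the shale bed.
That leaves the siltstone with no forced order relative to the gravel bed — 1.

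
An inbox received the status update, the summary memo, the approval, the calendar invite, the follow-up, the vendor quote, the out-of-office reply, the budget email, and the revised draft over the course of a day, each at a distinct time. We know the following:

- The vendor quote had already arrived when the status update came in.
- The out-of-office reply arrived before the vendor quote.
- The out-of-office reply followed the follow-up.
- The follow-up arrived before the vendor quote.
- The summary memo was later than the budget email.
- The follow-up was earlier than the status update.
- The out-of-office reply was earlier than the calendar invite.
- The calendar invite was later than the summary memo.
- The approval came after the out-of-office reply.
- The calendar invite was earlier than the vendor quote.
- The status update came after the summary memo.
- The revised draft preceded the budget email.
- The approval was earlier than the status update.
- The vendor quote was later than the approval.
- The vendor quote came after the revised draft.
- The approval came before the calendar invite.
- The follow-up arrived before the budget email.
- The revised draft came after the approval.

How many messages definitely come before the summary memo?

Directly stated before the summary memo: the budget email.
The approval reaches the summary memo via the approval → the revised draft → the budget email → the summary memo.
The follow-up reaches the summary memo via the follow-up → the budget email → the summary memo.
The out-of-office reply reaches the summary memo via the out-of-office reply → the approval → the revised draft → the budget email → the summary memo.
Likewise the revised draft reaches the summary memo by chaining the stated constraints.
That's the approval, the budget email, the follow-up, the out-of-office reply, and the revised draft — 5 in all.

5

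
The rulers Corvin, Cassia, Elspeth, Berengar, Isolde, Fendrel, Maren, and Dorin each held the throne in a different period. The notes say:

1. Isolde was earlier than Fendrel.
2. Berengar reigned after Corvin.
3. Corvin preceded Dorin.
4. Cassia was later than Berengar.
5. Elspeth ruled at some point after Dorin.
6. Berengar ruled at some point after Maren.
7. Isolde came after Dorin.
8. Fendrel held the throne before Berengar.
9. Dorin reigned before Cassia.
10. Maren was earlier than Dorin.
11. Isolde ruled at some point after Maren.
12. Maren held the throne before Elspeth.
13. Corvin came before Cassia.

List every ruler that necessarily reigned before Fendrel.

Corvin, Dorin, Isolde, Maren

Directly stated before Fendrel: Isolde.
Corvin reaches Fendrel via Corvin → Dorin → Isolde → Fendrel.
Dorin reaches Fendrel via Dorin → Isolde → Fendrel.
Maren reaches Fendrel via Maren → Isolde → Fendrel.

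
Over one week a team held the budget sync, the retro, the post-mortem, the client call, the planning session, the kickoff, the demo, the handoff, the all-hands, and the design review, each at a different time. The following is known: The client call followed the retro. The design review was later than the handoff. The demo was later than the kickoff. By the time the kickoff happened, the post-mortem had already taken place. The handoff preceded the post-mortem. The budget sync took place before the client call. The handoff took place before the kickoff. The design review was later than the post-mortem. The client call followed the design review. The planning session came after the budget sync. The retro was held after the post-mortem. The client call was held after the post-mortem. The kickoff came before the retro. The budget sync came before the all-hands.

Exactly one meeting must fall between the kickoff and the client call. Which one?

the retro

Tracing the constraints gives the kickoff → the retro → the client call, so the retro sits after the kickoff and before the client call.
No other meeting is forced both after the kickoff and before the client call.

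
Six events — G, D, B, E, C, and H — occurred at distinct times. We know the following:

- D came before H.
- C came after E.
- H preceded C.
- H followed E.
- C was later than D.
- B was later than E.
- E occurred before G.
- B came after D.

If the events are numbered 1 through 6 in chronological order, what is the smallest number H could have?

D and E must both come before H — 2 forced predecessors.
Nothing else is forced ahead of H, so its earliest slot is position 2 + 1 = 3.

3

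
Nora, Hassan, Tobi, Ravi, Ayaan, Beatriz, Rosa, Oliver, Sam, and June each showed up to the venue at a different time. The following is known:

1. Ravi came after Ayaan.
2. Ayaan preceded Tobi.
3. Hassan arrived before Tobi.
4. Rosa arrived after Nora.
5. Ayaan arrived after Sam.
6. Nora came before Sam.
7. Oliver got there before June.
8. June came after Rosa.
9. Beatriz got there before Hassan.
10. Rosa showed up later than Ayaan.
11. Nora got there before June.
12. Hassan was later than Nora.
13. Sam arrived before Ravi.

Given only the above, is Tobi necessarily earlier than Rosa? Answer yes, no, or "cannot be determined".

cannot be determined

No chain of stated constraints runs from Tobi to Rosa, and none runs from Rosa to Tobi either.
So the relative order of Tobi and Rosa is not fixed by the given facts.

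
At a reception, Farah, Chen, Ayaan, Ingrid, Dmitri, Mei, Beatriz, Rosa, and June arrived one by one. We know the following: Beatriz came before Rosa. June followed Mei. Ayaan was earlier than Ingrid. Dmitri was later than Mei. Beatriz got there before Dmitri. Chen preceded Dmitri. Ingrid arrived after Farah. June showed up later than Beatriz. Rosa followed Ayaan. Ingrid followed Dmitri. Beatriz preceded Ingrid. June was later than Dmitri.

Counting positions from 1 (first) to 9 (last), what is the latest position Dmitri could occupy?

Dmitri must come before Ingrid and June — 2 guests forced after them.
Everything else can be placed before Dmitri in some valid order, so Dmitri can sit as late as position 9 − 2 = 7.

7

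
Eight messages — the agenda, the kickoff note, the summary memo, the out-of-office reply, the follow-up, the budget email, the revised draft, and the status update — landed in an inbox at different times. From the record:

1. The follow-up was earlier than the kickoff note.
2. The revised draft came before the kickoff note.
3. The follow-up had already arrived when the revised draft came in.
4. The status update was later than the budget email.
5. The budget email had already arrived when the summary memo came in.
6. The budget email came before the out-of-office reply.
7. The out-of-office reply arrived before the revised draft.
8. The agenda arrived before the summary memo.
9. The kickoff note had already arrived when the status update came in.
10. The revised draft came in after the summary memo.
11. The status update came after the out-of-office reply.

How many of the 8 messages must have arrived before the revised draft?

5

Directly stated before the revised draft: the follow-up, the out-of-office reply, and the summary memo.
The agenda reaches the revised draft via the agenda → the summary memo → the revised draft.
The budget email reaches the revised draft via the budget email → the summary memo → the revised draft.
That's the agenda, the budget email, the follow-up, the out-of-office reply, and the summary memo — 5 in all.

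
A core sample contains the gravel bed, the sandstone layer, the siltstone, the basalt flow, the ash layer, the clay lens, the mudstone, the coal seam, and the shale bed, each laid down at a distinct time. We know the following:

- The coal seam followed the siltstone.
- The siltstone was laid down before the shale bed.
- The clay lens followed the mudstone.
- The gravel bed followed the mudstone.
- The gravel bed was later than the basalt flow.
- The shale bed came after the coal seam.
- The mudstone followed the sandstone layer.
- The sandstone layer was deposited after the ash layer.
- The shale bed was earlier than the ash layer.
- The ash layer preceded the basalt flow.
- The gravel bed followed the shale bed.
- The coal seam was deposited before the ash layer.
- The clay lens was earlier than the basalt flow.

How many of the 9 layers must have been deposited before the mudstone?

5

Directly stated before the mudstone: the sandstone layer.
The ash layer reaches the mudstone via the ash layer → the sandstone layer → the mudstone.
The coal seam reaches the mudstone via the coal seam → the ash layer → the sandstone layer → the mudstone.
The shale bed reaches the mudstone via the shale bed → the ash layer → the sandstone layer → the mudstone.
Likewise the siltstone reaches the mudstone by chaining the stated constraints.
No chain forces the basalt flow (or any of the others) ahead of the mudstone.
That's the ash layer, the coal seam, the sandstone layer, the shale bed, and the siltstone — 5 in all.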